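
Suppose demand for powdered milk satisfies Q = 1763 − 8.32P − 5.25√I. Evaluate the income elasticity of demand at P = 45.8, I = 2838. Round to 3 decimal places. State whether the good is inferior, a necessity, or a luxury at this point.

-0.127 (inferior good)

At P = 45.8, I = 2838: Q = 1102.261.
Holding P constant, ∂Q/∂I = -5.25/(2√I) = -0.0492746.
η_I = (∂Q/∂I)·(I/Q) = -0.0492746 × (2838/1102.261) = -0.127.
Since η < 0, this is an inferior good.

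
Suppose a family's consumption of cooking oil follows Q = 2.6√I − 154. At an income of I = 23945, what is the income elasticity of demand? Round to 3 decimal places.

At I = 23945: Q = 248.328.
dQ/dI = 2.6/(2√I) = 0.0084011 at this income.
η = (dQ/dI)·(I/Q) = 0.0084011 × (23945/248.328) = 0.810.

0.810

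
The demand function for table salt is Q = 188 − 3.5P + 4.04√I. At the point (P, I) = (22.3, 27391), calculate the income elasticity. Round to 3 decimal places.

At P = 22.3, I = 27391: Q = 778.579.
Holding P constant, ∂Q/∂I = 4.04/(2√I) = 0.0122053.
η_I = (∂Q/∂I)·(I/Q) = 0.0122053 × (27391/778.579) = 0.429.

0.429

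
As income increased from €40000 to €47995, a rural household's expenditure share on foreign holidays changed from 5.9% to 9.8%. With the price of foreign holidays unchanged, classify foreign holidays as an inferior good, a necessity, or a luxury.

luxury

The budget share rises as income rises, so η > 1.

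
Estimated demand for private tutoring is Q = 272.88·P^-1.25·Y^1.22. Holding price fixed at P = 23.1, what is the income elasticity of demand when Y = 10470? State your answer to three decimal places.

For a multiplicative demand Q = A·P^α·Y^β, the income elasticity is β everywhere.
Here β = 1.22, so η = 1.220.

1.220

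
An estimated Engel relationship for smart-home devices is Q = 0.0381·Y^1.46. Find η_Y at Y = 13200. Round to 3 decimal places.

1.460

For Q = A·Y^β the income elasticity is constant and equal to β.
Here β = 1.46, so η = 1.460.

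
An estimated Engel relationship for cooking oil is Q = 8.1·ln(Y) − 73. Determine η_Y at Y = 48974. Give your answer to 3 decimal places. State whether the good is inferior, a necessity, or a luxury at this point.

0.560 (necessity)

At Y = 48974: Q = 14.472.
dQ/dY = 8.1/Y = 0.000165394 at this income.
η = (dQ/dY)·(Y/Q) = 0.000165394 × (48974/14.472) = 0.560.
Since 0 < η < 1, the good is a necessity.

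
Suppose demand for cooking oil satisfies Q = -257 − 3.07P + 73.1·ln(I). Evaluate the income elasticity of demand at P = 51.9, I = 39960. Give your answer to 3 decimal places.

At P = 51.9, I = 39960: Q = 358.208.
Holding P constant, ∂Q/∂I = 73.1/I = 0.00182933.
η_I = (∂Q/∂I)·(I/Q) = 0.00182933 × (39960/358.208) = 0.204.

0.204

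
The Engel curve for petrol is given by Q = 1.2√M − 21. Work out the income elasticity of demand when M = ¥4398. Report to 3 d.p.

0.679

At M = 4398: Q = 58.581.
dQ/dM = 1.2/(2√M) = 0.0090474 at this income.
η = (dQ/dM)·(M/Q) = 0.0090474 × (4398/58.581) = 0.679.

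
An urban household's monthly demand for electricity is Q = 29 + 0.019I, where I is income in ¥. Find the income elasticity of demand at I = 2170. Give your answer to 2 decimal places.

0.59

At I = 2170: Q = 70.230.
dQ/dI = 0.019.
η = (dQ/dI)·(I/Q) = 0.019 × (2170/70.230) = 0.59.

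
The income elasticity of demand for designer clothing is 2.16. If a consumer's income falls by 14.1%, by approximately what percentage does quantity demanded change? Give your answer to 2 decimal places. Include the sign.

-30.46%

%ΔQ ≈ η × %ΔI = 2.16 × (-14.1%) = -30.46%.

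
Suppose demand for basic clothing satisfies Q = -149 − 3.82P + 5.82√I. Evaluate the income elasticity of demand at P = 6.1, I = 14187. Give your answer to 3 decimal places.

0.665

At P = 6.1, I = 14187: Q = 520.914.
Holding P constant, ∂Q/∂I = 5.82/(2√I) = 0.0244314.
η_I = (∂Q/∂I)·(I/Q) = 0.0244314 × (14187/520.914) = 0.665.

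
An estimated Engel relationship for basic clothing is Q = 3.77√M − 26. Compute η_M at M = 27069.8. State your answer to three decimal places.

0.522

At M = 27069.8: Q = 594.274.
dQ/dM = 3.77/(2√M) = 0.0114569 at this income.
η = (dQ/dM)·(M/Q) = 0.0114569 × (27069.8/594.274) = 0.522.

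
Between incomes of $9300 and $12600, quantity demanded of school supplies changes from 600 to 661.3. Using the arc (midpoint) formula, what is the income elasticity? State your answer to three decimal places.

0.323

ΔQ = 661.3 − 600 = 61.3; midpoint Q̄ = (600 + 661.3)/2 = 630.65.
ΔI = 12600 − 9300 = 3300; midpoint Ī = (9300 + 12600)/2 = 10950.
η = (ΔQ/Q̄) ÷ (ΔI/Ī) = (61.3/630.65) ÷ (3300/10950) = 0.323.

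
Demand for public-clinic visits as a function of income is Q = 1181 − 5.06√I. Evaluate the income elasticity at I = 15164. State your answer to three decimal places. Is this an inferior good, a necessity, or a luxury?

At I = 15164: Q = 557.900.
dQ/dI = -5.06/(2√I) = -0.0205454 at this income.
η = (dQ/dI)·(I/Q) = -0.0205454 × (15164/557.900) = -0.558.
Since η < 0, the good is an inferior good.

-0.558 (inferior good)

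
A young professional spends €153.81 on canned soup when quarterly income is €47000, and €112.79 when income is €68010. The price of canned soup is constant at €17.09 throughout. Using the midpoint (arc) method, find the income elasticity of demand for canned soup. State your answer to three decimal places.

-0.842

With a constant price, Q₁ = 153.81/17.09 = 9.000 and Q₂ = 112.79/17.09 = 6.600 (equivalently, work directly with expenditure since P cancels).
Midpoint %ΔQ = (112.79 − 153.81)/133.30 = -0.30773; midpoint %ΔI = (68010 − 47000)/57505 = 0.36536.
η = -0.30773 / 0.36536 = -0.842.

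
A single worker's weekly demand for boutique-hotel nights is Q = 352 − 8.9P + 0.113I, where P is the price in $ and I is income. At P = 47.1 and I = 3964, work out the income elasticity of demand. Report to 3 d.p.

At P = 47.1, I = 3964: Q = 380.742.
Holding P constant, ∂Q/∂I = 0.113.
η_I = (∂Q/∂I)·(I/Q) = 0.113 × (3964/380.742) = 1.176.

1.176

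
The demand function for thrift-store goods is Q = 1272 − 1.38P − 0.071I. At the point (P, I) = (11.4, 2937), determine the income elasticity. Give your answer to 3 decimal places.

At P = 11.4, I = 2937: Q = 1047.741.
Holding P constant, ∂Q/∂I = −0.071.
η_I = (∂Q/∂I)·(I/Q) = -0.071 × (2937/1047.741) = -0.199.

-0.199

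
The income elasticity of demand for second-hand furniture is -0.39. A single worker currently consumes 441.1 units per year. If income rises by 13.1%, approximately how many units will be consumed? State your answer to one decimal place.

418.6

%ΔQ ≈ η × %ΔI = -0.39 × 13.1% = -5.109%.
New Q ≈ 441.1 × (1 − 0.05109) = 418.6.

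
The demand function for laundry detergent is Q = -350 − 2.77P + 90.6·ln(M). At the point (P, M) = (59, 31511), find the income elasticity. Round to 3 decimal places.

At P = 59, M = 31511: Q = 425.013.
Holding P constant, ∂Q/∂M = 90.6/M = 0.00287519.
η_M = (∂Q/∂M)·(M/Q) = 0.00287519 × (31511/425.013) = 0.213.

0.213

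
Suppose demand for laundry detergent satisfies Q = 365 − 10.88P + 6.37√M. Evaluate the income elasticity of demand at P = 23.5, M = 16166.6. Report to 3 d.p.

At P = 23.5, M = 16166.6: Q = 919.252.
Holding P constant, ∂Q/∂M = 6.37/(2√M) = 0.0250496.
η_M = (∂Q/∂M)·(M/Q) = 0.0250496 × (16166.6/919.252) = 0.441.

0.441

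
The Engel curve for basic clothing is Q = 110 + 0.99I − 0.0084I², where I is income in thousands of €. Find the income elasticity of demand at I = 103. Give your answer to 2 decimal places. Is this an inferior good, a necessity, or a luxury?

-0.62 (inferior good)

At I = 103: Q = 122.8544.
dQ/dI = 0.99 − 0.0168I = -0.74040.
η = (dQ/dI)·(I/Q) = -0.74040 × (103/122.8544) = -0.62.
η < 0 ⇒ inferior good.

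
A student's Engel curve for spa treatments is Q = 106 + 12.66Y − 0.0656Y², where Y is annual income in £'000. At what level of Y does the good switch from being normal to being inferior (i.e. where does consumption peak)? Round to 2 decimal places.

96.49

dQ/dY = 12.66 − 0.1312Y.
The good is inferior where dQ/dY < 0. Setting dQ/dY = 0 gives Y = 12.66 / 0.1312 = 96.49.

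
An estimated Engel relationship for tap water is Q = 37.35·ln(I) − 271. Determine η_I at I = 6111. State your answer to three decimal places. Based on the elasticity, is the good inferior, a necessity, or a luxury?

At I = 6111: Q = 54.612.
dQ/dI = 37.35/I = 0.00611193 at this income.
η = (dQ/dI)·(I/Q) = 0.00611193 × (6111/54.612) = 0.684.
Since 0 < η < 1, the good is a necessity.

0.684 (necessity)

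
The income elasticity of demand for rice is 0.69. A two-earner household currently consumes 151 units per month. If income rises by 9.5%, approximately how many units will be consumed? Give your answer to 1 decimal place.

%ΔQ ≈ η × %ΔI = 0.69 × 9.5% = 6.555%.
New Q ≈ 151 × (1 + 0.06555) = 160.9.

160.9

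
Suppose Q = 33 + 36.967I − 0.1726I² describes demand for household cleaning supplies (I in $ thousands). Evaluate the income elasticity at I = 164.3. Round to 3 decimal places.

-2.242

At I = 164.3: Q = 1447.4291.
dQ/dI = 36.967 − 0.3452I = -19.74936.
η = (dQ/dI)·(I/Q) = -19.74936 × (164.3/1447.4291) = -2.242.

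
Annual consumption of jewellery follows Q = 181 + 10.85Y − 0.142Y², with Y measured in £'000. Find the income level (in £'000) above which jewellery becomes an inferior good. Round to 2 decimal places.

38.20

dQ/dY = 10.85 − 0.284Y.
The good is inferior where dQ/dY < 0. Setting dQ/dY = 0 gives Y = 10.85 / 0.284 = 38.20.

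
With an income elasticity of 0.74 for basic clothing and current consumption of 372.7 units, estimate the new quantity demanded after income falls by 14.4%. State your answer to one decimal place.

%ΔQ ≈ η × %ΔI = 0.74 × (-14.4%) = -10.656%.
New Q ≈ 372.7 × (1 − 0.10656) = 333.0.

333.0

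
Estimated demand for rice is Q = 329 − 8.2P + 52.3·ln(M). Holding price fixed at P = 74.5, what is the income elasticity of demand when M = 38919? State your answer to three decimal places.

0.193

At P = 74.5, M = 38919: Q = 270.871.
Holding P constant, ∂Q/∂M = 52.3/M = 0.00134382.
η_M = (∂Q/∂M)·(M/Q) = 0.00134382 × (38919/270.871) = 0.193.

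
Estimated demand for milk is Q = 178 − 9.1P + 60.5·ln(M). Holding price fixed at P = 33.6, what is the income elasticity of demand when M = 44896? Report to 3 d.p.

0.116

At P = 33.6, M = 44896: Q = 520.322.
Holding P constant, ∂Q/∂M = 60.5/M = 0.00134756.
η_M = (∂Q/∂M)·(M/Q) = 0.00134756 × (44896/520.322) = 0.116.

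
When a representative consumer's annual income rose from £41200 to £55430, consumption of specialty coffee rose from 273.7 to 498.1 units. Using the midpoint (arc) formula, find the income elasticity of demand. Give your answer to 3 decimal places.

ΔQ = 498.1 − 273.7 = 224.4; midpoint Q̄ = (273.7 + 498.1)/2 = 385.9.
ΔI = 55430 − 41200 = 14230; midpoint Ī = (41200 + 55430)/2 = 48315.
η = (ΔQ/Q̄) ÷ (ΔI/Ī) = (224.4/385.9) ÷ (14230/48315) = 1.974.

1.974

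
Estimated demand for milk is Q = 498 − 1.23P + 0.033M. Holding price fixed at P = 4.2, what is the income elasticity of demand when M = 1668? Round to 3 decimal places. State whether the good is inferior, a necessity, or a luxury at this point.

At P = 4.2, M = 1668: Q = 547.878.
Holding P constant, ∂Q/∂M = 0.033.
η_M = (∂Q/∂M)·(M/Q) = 0.033 × (1668/547.878) = 0.100.
Since 0 < η < 1, this is a necessity.

0.100 (necessity)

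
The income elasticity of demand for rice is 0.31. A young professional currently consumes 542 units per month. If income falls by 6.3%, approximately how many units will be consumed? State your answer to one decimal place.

%ΔQ ≈ η × %ΔI = 0.31 × (-6.3%) = -1.953%.
New Q ≈ 542 × (1 − 0.01953) = 531.4.

531.4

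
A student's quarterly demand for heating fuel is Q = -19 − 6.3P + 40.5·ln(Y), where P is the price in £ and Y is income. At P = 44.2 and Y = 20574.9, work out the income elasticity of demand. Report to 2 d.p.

At P = 44.2, Y = 20574.9: Q = 104.779.
Holding P constant, ∂Q/∂Y = 40.5/Y = 0.00196842.
η_Y = (∂Q/∂Y)·(Y/Q) = 0.00196842 × (20574.9/104.779) = 0.39.

0.39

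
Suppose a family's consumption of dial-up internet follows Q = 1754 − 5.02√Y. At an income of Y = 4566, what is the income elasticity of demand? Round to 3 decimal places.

-0.120

At Y = 4566: Q = 1414.788.
dQ/dY = -5.02/(2√Y) = -0.0371455 at this income.
η = (dQ/dY)·(Y/Q) = -0.0371455 × (4566/1414.788) = -0.120.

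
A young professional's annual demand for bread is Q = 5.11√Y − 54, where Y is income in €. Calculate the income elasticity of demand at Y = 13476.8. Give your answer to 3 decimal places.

At Y = 13476.8: Q = 539.218.
dQ/dY = 5.11/(2√Y) = 0.0220089 at this income.
η = (dQ/dY)·(Y/Q) = 0.0220089 × (13476.8/539.218) = 0.550.

0.550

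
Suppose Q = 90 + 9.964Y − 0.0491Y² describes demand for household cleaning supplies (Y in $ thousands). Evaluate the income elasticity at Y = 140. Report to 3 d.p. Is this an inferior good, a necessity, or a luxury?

At Y = 140: Q = 522.6000.
dQ/dY = 9.964 − 0.0982Y = -3.78400.
η = (dQ/dY)·(Y/Q) = -3.78400 × (140/522.6000) = -1.014.
η < 0 ⇒ inferior good.

-1.014 (inferior good)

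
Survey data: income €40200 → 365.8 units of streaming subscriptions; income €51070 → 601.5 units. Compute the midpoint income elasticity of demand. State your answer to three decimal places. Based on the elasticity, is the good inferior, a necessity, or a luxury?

2.046 (luxury)

ΔQ = 601.5 − 365.8 = 235.7; midpoint Q̄ = (365.8 + 601.5)/2 = 483.65.
ΔI = 51070 − 40200 = 10870; midpoint Ī = (40200 + 51070)/2 = 45635.
η = (ΔQ/Q̄) ÷ (ΔI/Ī) = (235.7/483.65) ÷ (10870/45635) = 2.046.
η > 1 ⇒ luxury.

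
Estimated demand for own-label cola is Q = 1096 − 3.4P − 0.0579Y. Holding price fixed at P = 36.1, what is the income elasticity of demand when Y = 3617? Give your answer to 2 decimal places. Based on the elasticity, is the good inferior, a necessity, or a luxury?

-0.27 (inferior good)

At P = 36.1, Y = 3617: Q = 763.836.
Holding P constant, ∂Q/∂Y = −0.0579.
η_Y = (∂Q/∂Y)·(Y/Q) = -0.0579 × (3617/763.836) = -0.27.
Since η < 0, this is an inferior good.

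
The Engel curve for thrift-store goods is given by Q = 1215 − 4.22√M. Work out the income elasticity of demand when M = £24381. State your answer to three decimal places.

-0.592

At M = 24381: Q = 556.072.
dQ/dM = -4.22/(2√M) = -0.0135132 at this income.
η = (dQ/dM)·(M/Q) = -0.0135132 × (24381/556.072) = -0.592.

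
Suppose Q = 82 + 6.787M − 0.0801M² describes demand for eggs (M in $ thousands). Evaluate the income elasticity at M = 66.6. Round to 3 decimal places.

-1.447

At M = 66.6: Q = 178.7258.
dQ/dM = 6.787 − 0.1602M = -3.88232.
η = (dQ/dM)·(M/Q) = -3.88232 × (66.6/178.7258) = -1.447.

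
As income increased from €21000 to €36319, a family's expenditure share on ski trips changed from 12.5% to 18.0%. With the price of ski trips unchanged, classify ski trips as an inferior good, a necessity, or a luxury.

The budget share rises as income rises, so η > 1.

luxury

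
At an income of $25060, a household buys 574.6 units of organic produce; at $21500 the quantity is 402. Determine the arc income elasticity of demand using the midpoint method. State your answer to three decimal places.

ΔQ = 402 − 574.6 = -172.6; midpoint Q̄ = (574.6 + 402)/2 = 488.3.
ΔI = 21500 − 25060 = -3560; midpoint Ī = (25060 + 21500)/2 = 23280.
η = (ΔQ/Q̄) ÷ (ΔI/Ī) = (-172.6/488.3) ÷ (-3560/23280) = 2.311.

2.311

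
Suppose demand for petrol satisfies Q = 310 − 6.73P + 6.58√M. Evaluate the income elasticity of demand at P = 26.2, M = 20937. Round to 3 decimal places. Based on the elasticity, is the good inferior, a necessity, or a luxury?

At P = 26.2, M = 20937: Q = 1085.775.
Holding P constant, ∂Q/∂M = 6.58/(2√M) = 0.0227373.
η_M = (∂Q/∂M)·(M/Q) = 0.0227373 × (20937/1085.775) = 0.438.
Since 0 < η < 1, this is a necessity.

0.438 (necessity)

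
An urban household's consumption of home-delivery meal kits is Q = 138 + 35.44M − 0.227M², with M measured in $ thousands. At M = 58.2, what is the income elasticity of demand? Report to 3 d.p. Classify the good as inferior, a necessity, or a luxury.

At M = 58.2: Q = 1431.7045.
dQ/dM = 35.44 − 0.454M = 9.01720.
η = (dQ/dM)·(M/Q) = 9.01720 × (58.2/1431.7045) = 0.367.
0 < η < 1 ⇒ necessity.

0.367 (necessity)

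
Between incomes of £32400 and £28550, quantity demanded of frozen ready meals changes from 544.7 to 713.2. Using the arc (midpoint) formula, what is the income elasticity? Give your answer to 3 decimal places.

ΔQ = 713.2 − 544.7 = 168.5; midpoint Q̄ = (544.7 + 713.2)/2 = 628.95.
ΔI = 28550 − 32400 = -3850; midpoint Ī = (32400 + 28550)/2 = 30475.
η = (ΔQ/Q̄) ÷ (ΔI/Ī) = (168.5/628.95) ÷ (-3850/30475) = -2.121.

-2.121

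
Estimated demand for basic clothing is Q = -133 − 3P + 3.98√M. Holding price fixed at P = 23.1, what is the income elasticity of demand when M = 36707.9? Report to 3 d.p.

0.681

At P = 23.1, M = 36707.9: Q = 560.240.
Holding P constant, ∂Q/∂M = 3.98/(2√M) = 0.0103866.
η_M = (∂Q/∂M)·(M/Q) = 0.0103866 × (36707.9/560.240) = 0.681.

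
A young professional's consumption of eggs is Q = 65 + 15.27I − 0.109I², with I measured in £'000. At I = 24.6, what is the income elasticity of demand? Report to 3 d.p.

At I = 24.6: Q = 374.6796.
dQ/dI = 15.27 − 0.218I = 9.90720.
η = (dQ/dI)·(I/Q) = 9.90720 × (24.6/374.6796) = 0.650.

0.650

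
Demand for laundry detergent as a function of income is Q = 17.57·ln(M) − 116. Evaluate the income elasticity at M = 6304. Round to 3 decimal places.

At M = 6304: Q = 37.719.
dQ/dM = 17.57/M = 0.00278712 at this income.
η = (dQ/dM)·(M/Q) = 0.00278712 × (6304/37.719) = 0.466.

0.466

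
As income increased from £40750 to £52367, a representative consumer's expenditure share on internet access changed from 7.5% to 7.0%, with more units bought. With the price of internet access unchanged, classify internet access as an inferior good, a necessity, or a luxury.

Quantity rises but the budget share falls as income rises, so 0 < η < 1.

necessity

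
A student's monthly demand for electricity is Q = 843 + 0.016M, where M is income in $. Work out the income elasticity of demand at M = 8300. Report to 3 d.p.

At M = 8300: Q = 975.800.
dQ/dM = 0.016.
η = (dQ/dM)·(M/Q) = 0.016 × (8300/975.800) = 0.136.

0.136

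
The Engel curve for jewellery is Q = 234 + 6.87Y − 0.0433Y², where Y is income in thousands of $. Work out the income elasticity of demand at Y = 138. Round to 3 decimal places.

-1.962

At Y = 138: Q = 357.4548.
dQ/dY = 6.87 − 0.0866Y = -5.08080.
η = (dQ/dY)·(Y/Q) = -5.08080 × (138/357.4548) = -1.962.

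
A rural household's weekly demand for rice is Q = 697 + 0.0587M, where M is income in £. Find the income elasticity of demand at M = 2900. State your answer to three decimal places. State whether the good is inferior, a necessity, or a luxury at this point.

0.196 (necessity)

At M = 2900: Q = 867.230.
dQ/dM = 0.0587.
η = (dQ/dM)·(M/Q) = 0.0587 × (2900/867.230) = 0.196.
Since 0 < η < 1, the good is a necessity.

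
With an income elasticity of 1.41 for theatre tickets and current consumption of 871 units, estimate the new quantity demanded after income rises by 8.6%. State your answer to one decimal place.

%ΔQ ≈ η × %ΔI = 1.41 × 8.6% = 12.126%.
New Q ≈ 871 × (1 + 0.12126) = 976.6.

976.6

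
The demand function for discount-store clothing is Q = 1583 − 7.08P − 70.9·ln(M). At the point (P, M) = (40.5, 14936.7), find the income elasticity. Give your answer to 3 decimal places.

At P = 40.5, M = 14936.7: Q = 614.799.
Holding P constant, ∂Q/∂M = -70.9/M = -0.0047467.
η_M = (∂Q/∂M)·(M/Q) = -0.0047467 × (14936.7/614.799) = -0.115.

-0.115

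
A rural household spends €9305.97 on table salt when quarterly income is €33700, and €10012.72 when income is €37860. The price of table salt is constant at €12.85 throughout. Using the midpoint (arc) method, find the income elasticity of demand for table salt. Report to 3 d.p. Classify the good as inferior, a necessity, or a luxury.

0.629 (necessity)

With a constant price, Q₁ = 9305.97/12.85 = 724.200 and Q₂ = 10012.72/12.85 = 779.200 (equivalently, work directly with expenditure since P cancels).
Midpoint %ΔQ = (10012.72 − 9305.97)/9659.34 = 0.07317; midpoint %ΔI = (37860 − 33700)/35780 = 0.11627.
η = 0.07317 / 0.11627 = 0.629.
0 < η < 1 ⇒ necessity.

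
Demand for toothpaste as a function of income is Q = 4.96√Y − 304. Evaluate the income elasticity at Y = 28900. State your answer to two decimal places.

At Y = 28900: Q = 539.200.
dQ/dY = 4.96/(2√Y) = 0.0145882 at this income.
η = (dQ/dY)·(Y/Q) = 0.0145882 × (28900/539.200) = 0.78.

0.78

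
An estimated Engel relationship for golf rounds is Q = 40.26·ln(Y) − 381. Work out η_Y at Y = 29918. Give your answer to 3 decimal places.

At Y = 29918: Q = 33.928.
dQ/dY = 40.26/Y = 0.00134568 at this income.
η = (dQ/dY)·(Y/Q) = 0.00134568 × (29918/33.928) = 1.187.

1.187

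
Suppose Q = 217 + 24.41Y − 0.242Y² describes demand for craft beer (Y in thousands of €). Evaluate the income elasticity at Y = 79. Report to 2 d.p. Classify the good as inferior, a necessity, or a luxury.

-1.72 (inferior good)

At Y = 79: Q = 635.0680.
dQ/dY = 24.41 − 0.484Y = -13.82600.
η = (dQ/dY)·(Y/Q) = -13.82600 × (79/635.0680) = -1.72.
η < 0 ⇒ inferior good.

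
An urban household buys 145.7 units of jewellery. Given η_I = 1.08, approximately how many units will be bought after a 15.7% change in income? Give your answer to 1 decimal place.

%ΔQ ≈ η × %ΔI = 1.08 × 15.7% = 16.956%.
New Q ≈ 145.7 × (1 + 0.16956) = 170.4.

170.4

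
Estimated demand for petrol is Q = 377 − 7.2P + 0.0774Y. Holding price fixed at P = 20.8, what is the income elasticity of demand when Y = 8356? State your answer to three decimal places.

At P = 20.8, Y = 8356: Q = 873.994.
Holding P constant, ∂Q/∂Y = 0.0774.
η_Y = (∂Q/∂Y)·(Y/Q) = 0.0774 × (8356/873.994) = 0.740.

0.740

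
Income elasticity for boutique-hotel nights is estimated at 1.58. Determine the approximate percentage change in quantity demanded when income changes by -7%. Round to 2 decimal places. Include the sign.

-11.06%

%ΔQ ≈ η × %ΔI = 1.58 × (-7%) = -11.06%.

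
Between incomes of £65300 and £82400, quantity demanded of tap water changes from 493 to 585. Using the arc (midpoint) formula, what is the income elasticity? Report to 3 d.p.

0.737

ΔQ = 585 − 493 = 92; midpoint Q̄ = (493 + 585)/2 = 539.
ΔI = 82400 − 65300 = 17100; midpoint Ī = (65300 + 82400)/2 = 73850.
η = (ΔQ/Q̄) ÷ (ΔI/Ī) = (92/539) ÷ (17100/73850) = 0.737.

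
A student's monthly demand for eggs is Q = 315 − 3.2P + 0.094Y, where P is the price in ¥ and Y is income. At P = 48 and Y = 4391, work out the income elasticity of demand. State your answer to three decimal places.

At P = 48, Y = 4391: Q = 574.154.
Holding P constant, ∂Q/∂Y = 0.094.
η_Y = (∂Q/∂Y)·(Y/Q) = 0.094 × (4391/574.154) = 0.719.

0.719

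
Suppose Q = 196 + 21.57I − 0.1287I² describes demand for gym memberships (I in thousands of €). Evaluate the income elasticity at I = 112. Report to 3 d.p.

At I = 112: Q = 997.4272.
dQ/dI = 21.57 − 0.2574I = -7.25880.
η = (dQ/dI)·(I/Q) = -7.25880 × (112/997.4272) = -0.815.

-0.815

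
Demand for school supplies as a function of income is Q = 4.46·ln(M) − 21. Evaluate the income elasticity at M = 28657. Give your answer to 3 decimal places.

0.180

At M = 28657: Q = 24.774.
dQ/dM = 4.46/M = 0.000155634 at this income.
η = (dQ/dM)·(M/Q) = 0.000155634 × (28657/24.774) = 0.180.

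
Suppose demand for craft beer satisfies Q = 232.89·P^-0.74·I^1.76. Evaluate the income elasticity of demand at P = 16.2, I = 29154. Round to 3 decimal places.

For a multiplicative demand Q = A·P^α·I^β, the income elasticity is β everywhere.
Here β = 1.76, so η = 1.760.

1.760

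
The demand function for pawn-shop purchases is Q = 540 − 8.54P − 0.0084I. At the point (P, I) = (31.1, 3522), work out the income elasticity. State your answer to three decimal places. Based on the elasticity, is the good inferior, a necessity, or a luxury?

-0.121 (inferior good)

At P = 31.1, I = 3522: Q = 244.821.
Holding P constant, ∂Q/∂I = −0.0084.
η_I = (∂Q/∂I)·(I/Q) = -0.0084 × (3522/244.821) = -0.121.
Since η < 0, this is an inferior good.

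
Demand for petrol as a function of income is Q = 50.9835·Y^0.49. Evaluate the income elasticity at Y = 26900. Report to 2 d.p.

0.49

For Q = A·Y^β the income elasticity is constant and equal to β.
Here β = 0.49, so η = 0.49.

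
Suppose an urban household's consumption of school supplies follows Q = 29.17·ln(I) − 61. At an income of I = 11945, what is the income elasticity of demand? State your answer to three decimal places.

0.137

At I = 11945: Q = 212.850.
dQ/dI = 29.17/I = 0.00244203 at this income.
η = (dQ/dI)·(I/Q) = 0.00244203 × (11945/212.850) = 0.137.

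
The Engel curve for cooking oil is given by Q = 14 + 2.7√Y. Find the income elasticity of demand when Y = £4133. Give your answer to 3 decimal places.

At Y = 4133: Q = 187.579.
dQ/dY = 2.7/(2√Y) = 0.0209991 at this income.
η = (dQ/dY)·(Y/Q) = 0.0209991 × (4133/187.579) = 0.463.

0.463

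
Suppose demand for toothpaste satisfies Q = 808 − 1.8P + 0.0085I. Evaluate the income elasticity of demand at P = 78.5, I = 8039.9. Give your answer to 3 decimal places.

At P = 78.5, I = 8039.9: Q = 735.039.
Holding P constant, ∂Q/∂I = 0.0085.
η_I = (∂Q/∂I)·(I/Q) = 0.0085 × (8039.9/735.039) = 0.093.

0.093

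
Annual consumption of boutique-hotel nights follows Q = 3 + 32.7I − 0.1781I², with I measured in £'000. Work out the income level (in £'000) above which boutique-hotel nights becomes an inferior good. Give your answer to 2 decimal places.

dQ/dI = 32.7 − 0.3562I.
The good is inferior where dQ/dI < 0. Setting dQ/dI = 0 gives I = 32.7 / 0.3562 = 91.80.

91.80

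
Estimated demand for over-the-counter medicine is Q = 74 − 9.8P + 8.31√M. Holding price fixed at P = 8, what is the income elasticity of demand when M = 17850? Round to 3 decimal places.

At P = 8, M = 17850: Q = 1105.848.
Holding P constant, ∂Q/∂M = 8.31/(2√M) = 0.0310994.
η_M = (∂Q/∂M)·(M/Q) = 0.0310994 × (17850/1105.848) = 0.502.

0.502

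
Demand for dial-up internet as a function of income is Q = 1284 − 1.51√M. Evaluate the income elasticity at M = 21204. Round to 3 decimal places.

-0.103

At M = 21204: Q = 1064.120.
dQ/dM = -1.51/(2√M) = -0.00518487 at this income.
η = (dQ/dM)·(M/Q) = -0.00518487 × (21204/1064.120) = -0.103.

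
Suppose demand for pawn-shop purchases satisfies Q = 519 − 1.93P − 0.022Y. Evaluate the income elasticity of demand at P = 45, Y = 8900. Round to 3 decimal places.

At P = 45, Y = 8900: Q = 236.350.
Holding P constant, ∂Q/∂Y = −0.022.
η_Y = (∂Q/∂Y)·(Y/Q) = -0.022 × (8900/236.350) = -0.828.

-0.828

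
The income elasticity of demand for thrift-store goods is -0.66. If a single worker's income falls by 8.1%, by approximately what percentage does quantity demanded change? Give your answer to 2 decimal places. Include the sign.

5.35%

%ΔQ ≈ η × %ΔI = -0.66 × (-8.1%) = 5.35%.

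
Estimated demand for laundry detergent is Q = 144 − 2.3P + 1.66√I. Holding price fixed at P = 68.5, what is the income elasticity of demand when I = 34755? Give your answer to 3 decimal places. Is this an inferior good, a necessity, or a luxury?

At P = 68.5, I = 34755: Q = 295.919.
Holding P constant, ∂Q/∂I = 1.66/(2√I) = 0.00445215.
η_I = (∂Q/∂I)·(I/Q) = 0.00445215 × (34755/295.919) = 0.523.
Since 0 < η < 1, this is a necessity.

0.523 (necessity)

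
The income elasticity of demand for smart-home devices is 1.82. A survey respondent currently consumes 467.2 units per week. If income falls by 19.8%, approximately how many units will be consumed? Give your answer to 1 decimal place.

298.8

%ΔQ ≈ η × %ΔI = 1.82 × (-19.8%) = -36.036%.
New Q ≈ 467.2 × (1 − 0.36036) = 298.8.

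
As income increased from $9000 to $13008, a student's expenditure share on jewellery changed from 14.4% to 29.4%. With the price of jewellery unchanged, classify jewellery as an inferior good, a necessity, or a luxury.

luxury

The budget share rises as income rises, so η > 1.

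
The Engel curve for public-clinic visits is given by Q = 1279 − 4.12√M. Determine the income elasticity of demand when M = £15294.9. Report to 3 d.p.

At M = 15294.9: Q = 769.469.
dQ/dM = -4.12/(2√M) = -0.0166569 at this income.
η = (dQ/dM)·(M/Q) = -0.0166569 × (15294.9/769.469) = -0.331.

-0.331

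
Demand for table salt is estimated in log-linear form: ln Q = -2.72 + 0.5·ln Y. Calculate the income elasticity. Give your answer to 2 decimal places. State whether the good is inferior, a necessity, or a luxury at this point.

In a log-linear demand, the coefficient on ln Y is the income elasticity.
So η = 0.50.
0 < η < 1 ⇒ necessity.

0.50 (necessity)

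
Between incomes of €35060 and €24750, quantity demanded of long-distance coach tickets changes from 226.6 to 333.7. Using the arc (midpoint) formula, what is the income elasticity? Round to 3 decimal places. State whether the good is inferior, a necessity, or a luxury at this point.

ΔQ = 333.7 − 226.6 = 107.1; midpoint Q̄ = (226.6 + 333.7)/2 = 280.15.
ΔI = 24750 − 35060 = -10310; midpoint Ī = (35060 + 24750)/2 = 29905.
η = (ΔQ/Q̄) ÷ (ΔI/Ī) = (107.1/280.15) ÷ (-10310/29905) = -1.109.
η < 0 ⇒ inferior good.

-1.109 (inferior good)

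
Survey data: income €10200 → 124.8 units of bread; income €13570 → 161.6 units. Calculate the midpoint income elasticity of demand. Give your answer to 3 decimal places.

ΔQ = 161.6 − 124.8 = 36.8; midpoint Q̄ = (124.8 + 161.6)/2 = 143.2.
ΔI = 13570 − 10200 = 3370; midpoint Ī = (10200 + 13570)/2 = 11885.
η = (ΔQ/Q̄) ÷ (ΔI/Ī) = (36.8/143.2) ÷ (3370/11885) = 0.906.

0.906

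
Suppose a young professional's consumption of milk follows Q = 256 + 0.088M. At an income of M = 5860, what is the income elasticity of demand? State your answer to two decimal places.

0.67

At M = 5860: Q = 771.680.
dQ/dM = 0.088.
η = (dQ/dM)·(M/Q) = 0.088 × (5860/771.680) = 0.67.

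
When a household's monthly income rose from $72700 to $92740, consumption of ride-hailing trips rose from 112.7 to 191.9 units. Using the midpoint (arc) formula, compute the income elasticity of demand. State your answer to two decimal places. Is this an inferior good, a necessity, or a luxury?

ΔQ = 191.9 − 112.7 = 79.2; midpoint Q̄ = (112.7 + 191.9)/2 = 152.3.
ΔI = 92740 − 72700 = 20040; midpoint Ī = (72700 + 92740)/2 = 82720.
η = (ΔQ/Q̄) ÷ (ΔI/Ī) = (79.2/152.3) ÷ (20040/82720) = 2.15.
η > 1 ⇒ luxury.

2.15 (luxury)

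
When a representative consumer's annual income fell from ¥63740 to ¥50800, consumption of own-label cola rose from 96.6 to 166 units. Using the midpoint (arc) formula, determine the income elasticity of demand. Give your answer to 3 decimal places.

ΔQ = 166 − 96.6 = 69.4; midpoint Q̄ = (96.6 + 166)/2 = 131.3.
ΔI = 50800 − 63740 = -12940; midpoint Ī = (63740 + 50800)/2 = 57270.
η = (ΔQ/Q̄) ÷ (ΔI/Ī) = (69.4/131.3) ÷ (-12940/57270) = -2.339.

-2.339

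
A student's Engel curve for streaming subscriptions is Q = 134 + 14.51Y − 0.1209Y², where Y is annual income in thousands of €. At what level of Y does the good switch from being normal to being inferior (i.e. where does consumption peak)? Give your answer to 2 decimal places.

dQ/dY = 14.51 − 0.2418Y.
The good is inferior where dQ/dY < 0. Setting dQ/dY = 0 gives Y = 14.51 / 0.2418 = 60.01.

60.01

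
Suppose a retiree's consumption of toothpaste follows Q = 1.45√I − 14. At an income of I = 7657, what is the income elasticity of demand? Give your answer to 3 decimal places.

At I = 7657: Q = 112.881.
dQ/dI = 1.45/(2√I) = 0.00828531 at this income.
η = (dQ/dI)·(I/Q) = 0.00828531 × (7657/112.881) = 0.562.

0.562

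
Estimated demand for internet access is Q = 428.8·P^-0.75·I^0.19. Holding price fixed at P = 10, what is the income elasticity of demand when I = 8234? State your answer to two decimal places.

For a multiplicative demand Q = A·P^α·I^β, the income elasticity is β everywhere.
Here β = 0.19, so η = 0.19.

0.19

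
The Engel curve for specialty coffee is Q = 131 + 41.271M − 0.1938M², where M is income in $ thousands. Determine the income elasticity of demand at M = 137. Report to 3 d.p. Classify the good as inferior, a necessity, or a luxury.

At M = 137: Q = 2147.6948.
dQ/dM = 41.271 − 0.3876M = -11.83020.
η = (dQ/dM)·(M/Q) = -11.83020 × (137/2147.6948) = -0.755.
η < 0 ⇒ inferior good.

-0.755 (inferior good)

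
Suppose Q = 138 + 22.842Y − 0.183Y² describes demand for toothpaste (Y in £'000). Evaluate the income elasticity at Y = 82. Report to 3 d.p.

-0.753

At Y = 82: Q = 780.5520.
dQ/dY = 22.842 − 0.366Y = -7.17000.
η = (dQ/dY)·(Y/Q) = -7.17000 × (82/780.5520) = -0.753.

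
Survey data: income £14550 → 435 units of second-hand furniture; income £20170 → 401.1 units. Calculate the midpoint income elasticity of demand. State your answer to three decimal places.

ΔQ = 401.1 − 435 = -33.9; midpoint Q̄ = (435 + 401.1)/2 = 418.05.
ΔI = 20170 − 14550 = 5620; midpoint Ī = (14550 + 20170)/2 = 17360.
η = (ΔQ/Q̄) ÷ (ΔI/Ī) = (-33.9/418.05) ÷ (5620/17360) = -0.250.

-0.250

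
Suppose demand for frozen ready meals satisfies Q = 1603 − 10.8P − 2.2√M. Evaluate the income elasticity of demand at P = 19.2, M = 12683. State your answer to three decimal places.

-0.108

At P = 19.2, M = 12683: Q = 1147.879.
Holding P constant, ∂Q/∂M = -2.2/(2√M) = -0.00976746.
η_M = (∂Q/∂M)·(M/Q) = -0.00976746 × (12683/1147.879) = -0.108.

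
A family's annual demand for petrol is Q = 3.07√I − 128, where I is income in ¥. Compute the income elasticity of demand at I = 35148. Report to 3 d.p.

0.643

At I = 35148: Q = 447.557.
dQ/dI = 3.07/(2√I) = 0.00818763 at this income.
η = (dQ/dI)·(I/Q) = 0.00818763 × (35148/447.557) = 0.643.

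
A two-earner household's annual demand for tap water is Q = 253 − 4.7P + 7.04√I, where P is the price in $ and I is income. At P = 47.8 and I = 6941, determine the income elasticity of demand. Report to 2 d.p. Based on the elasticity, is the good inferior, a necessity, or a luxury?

0.48 (necessity)

At P = 47.8, I = 6941: Q = 614.861.
Holding P constant, ∂Q/∂I = 7.04/(2√I) = 0.0422505.
η_I = (∂Q/∂I)·(I/Q) = 0.0422505 × (6941/614.861) = 0.48.
Since 0 < η < 1, this is a necessity.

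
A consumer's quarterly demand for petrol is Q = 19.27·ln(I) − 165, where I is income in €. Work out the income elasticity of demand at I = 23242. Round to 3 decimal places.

At I = 23242: Q = 28.735.
dQ/dI = 19.27/I = 0.000829102 at this income.
η = (dQ/dI)·(I/Q) = 0.000829102 × (23242/28.735) = 0.671.

0.671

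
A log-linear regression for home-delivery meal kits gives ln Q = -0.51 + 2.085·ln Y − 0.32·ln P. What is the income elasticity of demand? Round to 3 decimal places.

2.085

In a log-linear demand, the coefficient on ln Y is the income elasticity.
So η = 2.085.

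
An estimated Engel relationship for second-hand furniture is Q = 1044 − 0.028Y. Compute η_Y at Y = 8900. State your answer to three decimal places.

At Y = 8900: Q = 794.800.
dQ/dY = −0.028.
η = (dQ/dY)·(Y/Q) = -0.028 × (8900/794.800) = -0.314.

-0.314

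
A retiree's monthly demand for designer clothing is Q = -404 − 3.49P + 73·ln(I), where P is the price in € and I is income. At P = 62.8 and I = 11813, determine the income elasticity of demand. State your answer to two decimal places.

1.19

At P = 62.8, I = 11813: Q = 61.346.
Holding P constant, ∂Q/∂I = 73/I = 0.00617963.
η_I = (∂Q/∂I)·(I/Q) = 0.00617963 × (11813/61.346) = 1.19.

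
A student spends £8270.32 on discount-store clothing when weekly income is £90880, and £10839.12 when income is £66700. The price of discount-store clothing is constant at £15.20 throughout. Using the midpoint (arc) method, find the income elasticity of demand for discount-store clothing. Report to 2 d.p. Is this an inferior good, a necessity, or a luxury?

-0.88 (inferior good)

With a constant price, Q₁ = 8270.32/15.20 = 544.100 and Q₂ = 10839.12/15.20 = 713.100 (equivalently, work directly with expenditure since P cancels).
Midpoint %ΔQ = (10839.12 − 8270.32)/9554.72 = 0.26885; midpoint %ΔI = (66700 − 90880)/78790 = -0.30689.
η = 0.26885 / -0.30689 = -0.88.
η < 0 ⇒ inferior good.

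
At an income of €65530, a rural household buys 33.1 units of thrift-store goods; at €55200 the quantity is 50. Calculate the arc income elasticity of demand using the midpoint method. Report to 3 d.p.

ΔQ = 50 − 33.1 = 16.9; midpoint Q̄ = (33.1 + 50)/2 = 41.55.
ΔI = 55200 − 65530 = -10330; midpoint Ī = (65530 + 55200)/2 = 60365.
η = (ΔQ/Q̄) ÷ (ΔI/Ī) = (16.9/41.55) ÷ (-10330/60365) = -2.377.

-2.377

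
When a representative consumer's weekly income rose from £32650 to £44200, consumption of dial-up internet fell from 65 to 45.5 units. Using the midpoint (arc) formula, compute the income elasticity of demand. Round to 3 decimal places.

-1.174

ΔQ = 45.5 − 65 = -19.5; midpoint Q̄ = (65 + 45.5)/2 = 55.25.
ΔI = 44200 − 32650 = 11550; midpoint Ī = (32650 + 44200)/2 = 38425.
η = (ΔQ/Q̄) ÷ (ΔI/Ī) = (-19.5/55.25) ÷ (11550/38425) = -1.174.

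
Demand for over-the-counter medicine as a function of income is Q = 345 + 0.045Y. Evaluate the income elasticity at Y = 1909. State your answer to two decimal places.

0.20

At Y = 1909: Q = 430.905.
dQ/dY = 0.045.
η = (dQ/dY)·(Y/Q) = 0.045 × (1909/430.905) = 0.20.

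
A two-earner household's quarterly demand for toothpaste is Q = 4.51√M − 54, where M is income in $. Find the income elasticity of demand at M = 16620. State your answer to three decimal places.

At M = 16620: Q = 527.423.
dQ/dM = 4.51/(2√M) = 0.0174917 at this income.
η = (dQ/dM)·(M/Q) = 0.0174917 × (16620/527.423) = 0.551.

0.551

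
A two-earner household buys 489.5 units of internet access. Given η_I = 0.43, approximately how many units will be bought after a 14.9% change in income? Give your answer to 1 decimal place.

%ΔQ ≈ η × %ΔI = 0.43 × 14.9% = 6.407%.
New Q ≈ 489.5 × (1 + 0.06407) = 520.9.

520.9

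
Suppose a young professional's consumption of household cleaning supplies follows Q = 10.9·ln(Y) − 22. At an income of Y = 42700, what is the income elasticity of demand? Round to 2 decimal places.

At Y = 42700: Q = 94.215.
dQ/dY = 10.9/Y = 0.000255269 at this income.
η = (dQ/dY)·(Y/Q) = 0.000255269 × (42700/94.215) = 0.12.

0.12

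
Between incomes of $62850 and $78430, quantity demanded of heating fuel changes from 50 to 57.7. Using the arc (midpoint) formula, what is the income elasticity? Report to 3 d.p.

0.648

ΔQ = 57.7 − 50 = 7.7; midpoint Q̄ = (50 + 57.7)/2 = 53.85.
ΔI = 78430 − 62850 = 15580; midpoint Ī = (62850 + 78430)/2 = 70640.
η = (ΔQ/Q̄) ÷ (ΔI/Ī) = (7.7/53.85) ÷ (15580/70640) = 0.648.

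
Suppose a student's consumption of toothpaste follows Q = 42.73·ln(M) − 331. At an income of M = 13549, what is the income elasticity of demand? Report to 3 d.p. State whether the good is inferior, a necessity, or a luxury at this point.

At M = 13549: Q = 75.536.
dQ/dM = 42.73/M = 0.00315374 at this income.
η = (dQ/dM)·(M/Q) = 0.00315374 × (13549/75.536) = 0.566.
Since 0 < η < 1, the good is a necessity.

0.566 (necessity)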